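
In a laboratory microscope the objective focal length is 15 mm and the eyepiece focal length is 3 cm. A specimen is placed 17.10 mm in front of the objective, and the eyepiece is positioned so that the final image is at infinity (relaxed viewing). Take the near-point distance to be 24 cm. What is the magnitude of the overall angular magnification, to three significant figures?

Convert to cm: f_obj = 15 mm = 1.5 cm; d_o = 17.10 mm = 1.71 cm.
Objective: 1/d_i = 1/f_obj - 1/d_o = 1/1.5 - 1/1.71 = 0.08187 cm^-1, so d_i = 12.214 cm.
m_obj = -d_i/d_o = -12.214/1.71 = -7.143.
Eyepiece angular magnification (image at infinity): M_eye = D/f_e = 24/3 = 8.000.
Overall M = m_obj x M_eye = (-7.143)(8.000) = -57.14.
|M| = 57.14.

57.1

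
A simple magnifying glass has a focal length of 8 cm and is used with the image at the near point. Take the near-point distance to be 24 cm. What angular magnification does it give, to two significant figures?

4.0

M = 1 + D/f = 1 + 24/8 = 4.000.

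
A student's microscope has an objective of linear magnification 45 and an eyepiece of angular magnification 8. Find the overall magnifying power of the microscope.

360

The overall magnification of a compound microscope is the product of the objective and eyepiece magnifications:
M = M_obj x M_eye = 45 x 8 = 360.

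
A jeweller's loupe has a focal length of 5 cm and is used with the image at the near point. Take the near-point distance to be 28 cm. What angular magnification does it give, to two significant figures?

6.6

M = 1 + D/f = 1 + 28/5 = 6.600.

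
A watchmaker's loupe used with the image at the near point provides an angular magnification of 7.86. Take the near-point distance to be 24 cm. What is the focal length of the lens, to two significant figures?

3.5 cm

For the image at the near point, M = 1 + D/f.
f = D/(M - 1) = 24/(7.86 - 1) = 3.499 cm.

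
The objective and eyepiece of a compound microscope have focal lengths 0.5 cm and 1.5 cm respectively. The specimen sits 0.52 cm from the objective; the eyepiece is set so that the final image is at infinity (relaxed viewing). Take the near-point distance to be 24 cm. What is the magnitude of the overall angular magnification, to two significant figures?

400

Objective: 1/d_i = 1/f_obj - 1/d_o = 1/0.5 - 1/0.52 = 0.07692 cm^-1, so d_i = 13.000 cm.
m_obj = -d_i/d_o = -13.000/0.52 = -25.000.
Eyepiece angular magnification (image at infinity): M_eye = D/f_e = 24/1.5 = 16.000.
Overall M = m_obj x M_eye = (-25.000)(16.000) = -400.00.
|M| = 400.00.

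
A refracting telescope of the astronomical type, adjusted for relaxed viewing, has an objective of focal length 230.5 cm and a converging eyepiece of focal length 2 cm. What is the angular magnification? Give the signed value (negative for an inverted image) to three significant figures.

-115

M = -f_obj/f_eye = -230.5/(2) = -115.250.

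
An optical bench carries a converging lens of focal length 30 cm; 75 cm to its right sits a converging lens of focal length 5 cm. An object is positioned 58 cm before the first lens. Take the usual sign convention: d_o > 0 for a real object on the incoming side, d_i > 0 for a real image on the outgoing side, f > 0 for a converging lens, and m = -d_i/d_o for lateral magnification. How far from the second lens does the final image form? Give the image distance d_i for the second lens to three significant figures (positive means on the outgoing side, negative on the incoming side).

8.18 cm

Applying the thin-lens equation to the first lens, 1/30 = 1/58 + 1/d_i1, which gives d_i1 = 62.143 cm.
Object distance for lens 2: d_o2 = 75 - 62.143 = 12.857 cm.
Applying the thin-lens equation again with f_2 = 5 cm and d_o2 = 12.857 cm gives d_i2 = 8.182 cm.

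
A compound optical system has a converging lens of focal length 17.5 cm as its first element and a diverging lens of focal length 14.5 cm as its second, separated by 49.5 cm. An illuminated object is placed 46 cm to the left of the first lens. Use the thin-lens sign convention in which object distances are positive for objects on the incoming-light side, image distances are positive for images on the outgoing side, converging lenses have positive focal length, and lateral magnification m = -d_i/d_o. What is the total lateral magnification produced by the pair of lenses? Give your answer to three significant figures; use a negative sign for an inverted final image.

First lens: d_i1 = 1/(1/17.5 - 1/46) = 28.246 cm.
m_1 = -(28.246)/46 = -0.6140.
The intermediate image is 28.246 cm to the right of lens 1, so d_o2 = L - d_i1 = 49.5 - 28.246 = 21.254 cm.
Second lens: d_i2 = 1/(1/(-14.5) - 1/(21.254)) = -8.620 cm.
m_2 = -(-8.620)/(21.254) = 0.4055.
The system's lateral magnification is m_1 m_2 = (-0.6140)(0.4055) = -0.2490.

-0.249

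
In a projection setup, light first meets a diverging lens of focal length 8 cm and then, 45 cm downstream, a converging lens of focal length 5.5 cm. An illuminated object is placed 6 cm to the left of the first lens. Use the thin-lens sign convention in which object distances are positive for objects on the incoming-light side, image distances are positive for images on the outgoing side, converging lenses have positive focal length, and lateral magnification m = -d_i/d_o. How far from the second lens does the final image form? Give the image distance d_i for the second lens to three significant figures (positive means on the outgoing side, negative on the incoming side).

6.20 cm

Applying the thin-lens equation to the first lens, 1/(-8) = 1/6 + 1/d_i1, which gives d_i1 = -3.429 cm.
With d_i1 < 0 the first image is virtual and lies on the object side; the object distance for lens 2 is d_o2 = 45 - (-3.429) = 48.429 cm.
Applying the thin-lens equation again with f_2 = 5.5 cm and d_o2 = 48.429 cm gives d_i2 = 6.205 cm.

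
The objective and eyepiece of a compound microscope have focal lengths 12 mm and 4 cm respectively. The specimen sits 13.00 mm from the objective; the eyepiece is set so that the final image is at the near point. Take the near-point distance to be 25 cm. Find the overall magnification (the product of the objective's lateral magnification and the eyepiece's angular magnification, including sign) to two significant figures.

-87

Convert to cm: f_obj = 12 mm = 1.2 cm; d_o = 13.00 mm = 1.30 cm.
Objective: 1/d_i = 1/f_obj - 1/d_o = 1/1.2 - 1/1.30 = 0.06410 cm^-1, so d_i = 15.600 cm.
m_obj = -d_i/d_o = -15.600/1.30 = -12.000.
Eyepiece angular magnification (image at near point): M_eye = 1 + D/f_e = 1 + 25/4 = 7.250.
Overall M = m_obj x M_eye = (-12.000)(7.250) = -87.00.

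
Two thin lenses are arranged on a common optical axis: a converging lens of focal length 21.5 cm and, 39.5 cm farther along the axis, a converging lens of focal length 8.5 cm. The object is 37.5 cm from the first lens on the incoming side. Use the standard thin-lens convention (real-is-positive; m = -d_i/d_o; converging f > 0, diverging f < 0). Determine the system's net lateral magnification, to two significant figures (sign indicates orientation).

-0.59

Applying the thin-lens equation to the first lens, 1/21.5 = 1/37.5 + 1/d_i1, which gives d_i1 = 50.391 cm.
Its lateral magnification is m_1 = -d_i1/d_o1 = -(50.391)/37.5 = -1.3438.
Since 50.391 cm > 39.5 cm, the first image lies past the second lens and serves as a virtual object: d_o2 = L - d_i1 = -10.891 cm.
Applying the thin-lens equation again with f_2 = 8.5 cm and d_o2 = -10.891 cm gives d_i2 = 4.774 cm.
m_2 = -(4.774)/(-10.891) = 0.4384.
The system's lateral magnification is m_1 m_2 = (-1.3438)(0.4384) = -0.5890.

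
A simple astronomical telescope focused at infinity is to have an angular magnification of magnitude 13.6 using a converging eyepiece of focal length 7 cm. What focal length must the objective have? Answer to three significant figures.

95.2 cm

|M| = f_obj/|f_eye|, so f_obj = |M| x |f_eye| = 13.6 x 7 = 95.200 cm.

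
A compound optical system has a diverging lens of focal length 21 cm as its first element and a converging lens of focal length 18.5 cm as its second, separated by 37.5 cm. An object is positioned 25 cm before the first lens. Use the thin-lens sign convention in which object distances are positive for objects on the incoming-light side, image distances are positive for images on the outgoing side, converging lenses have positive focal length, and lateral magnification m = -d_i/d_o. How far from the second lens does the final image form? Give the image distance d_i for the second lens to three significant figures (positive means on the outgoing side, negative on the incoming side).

Applying the thin-lens equation to the first lens, 1/(-21) = 1/25 + 1/d_i1, which gives d_i1 = -11.413 cm.
With d_i1 < 0 the first image is virtual and lies on the object side; the object distance for lens 2 is d_o2 = 37.5 - (-11.413) = 48.913 cm.
Applying the thin-lens equation again with f_2 = 18.5 cm and d_o2 = 48.913 cm gives d_i2 = 29.753 cm.

29.8 cm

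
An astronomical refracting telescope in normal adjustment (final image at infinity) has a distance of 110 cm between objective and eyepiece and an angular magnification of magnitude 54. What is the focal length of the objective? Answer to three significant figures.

In normal adjustment the tube length equals f_obj + f_eye and |M| = f_obj/f_eye.
So f_obj = 54 f_eye and 54 f_eye + f_eye = 110 cm, giving f_eye = 110/55 = 2.000 cm and f_obj = 108.000 cm.

108 cm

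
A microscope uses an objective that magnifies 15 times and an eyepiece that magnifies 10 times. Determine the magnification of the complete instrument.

The overall magnification of a compound microscope is the product of the objective and eyepiece magnifications:
M = M_obj x M_eye = 15 x 10 = 150.

150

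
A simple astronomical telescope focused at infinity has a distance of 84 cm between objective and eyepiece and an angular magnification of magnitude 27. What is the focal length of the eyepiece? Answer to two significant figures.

3.0 cm

In normal adjustment the tube length equals f_obj + f_eye and |M| = f_obj/f_eye.
So f_obj = 27 f_eye and 27 f_eye + f_eye = 84 cm, giving f_eye = 84/28 = 3.000 cm and f_obj = 81.000 cm.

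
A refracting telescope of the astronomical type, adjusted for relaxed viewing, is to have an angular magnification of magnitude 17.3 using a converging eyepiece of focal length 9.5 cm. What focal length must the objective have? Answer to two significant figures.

|M| = f_obj/|f_eye|, so f_obj = |M| x |f_eye| = 17.3 x 9.5 = 164.350 cm.

160 cm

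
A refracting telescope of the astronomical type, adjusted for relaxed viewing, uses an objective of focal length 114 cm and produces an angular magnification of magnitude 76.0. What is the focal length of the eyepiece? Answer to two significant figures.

|M| = f_obj/f_eye, so f_eye = f_obj/|M| = 114/76.0 = 1.500 cm.

1.5 cm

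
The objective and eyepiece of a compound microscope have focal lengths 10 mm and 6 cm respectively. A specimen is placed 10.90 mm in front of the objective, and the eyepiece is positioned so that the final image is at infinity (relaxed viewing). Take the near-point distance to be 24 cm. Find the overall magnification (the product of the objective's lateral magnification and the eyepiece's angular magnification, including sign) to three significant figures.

-44.4

Convert to cm: f_obj = 10 mm = 1 cm; d_o = 10.90 mm = 1.09 cm.
Objective: 1/d_i = 1/f_obj - 1/d_o = 1/1 - 1/1.09 = 0.08257 cm^-1, so d_i = 12.111 cm.
m_obj = -d_i/d_o = -12.111/1.09 = -11.111.
Eyepiece angular magnification (image at infinity): M_eye = D/f_e = 24/6 = 4.000.
Overall M = m_obj x M_eye = (-11.111)(4.000) = -44.44.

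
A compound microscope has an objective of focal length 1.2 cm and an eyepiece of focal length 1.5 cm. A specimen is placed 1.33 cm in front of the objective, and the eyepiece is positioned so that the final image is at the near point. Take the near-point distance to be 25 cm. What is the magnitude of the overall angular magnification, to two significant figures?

Objective: 1/d_i = 1/f_obj - 1/d_o = 1/1.2 - 1/1.33 = 0.08145 cm^-1, so d_i = 12.277 cm.
m_obj = -d_i/d_o = -12.277/1.33 = -9.231.
Eyepiece angular magnification (image at near point): M_eye = 1 + D/f_e = 1 + 25/1.5 = 17.667.
Overall M = m_obj x M_eye = (-9.231)(17.667) = -163.08.
|M| = 163.08.

160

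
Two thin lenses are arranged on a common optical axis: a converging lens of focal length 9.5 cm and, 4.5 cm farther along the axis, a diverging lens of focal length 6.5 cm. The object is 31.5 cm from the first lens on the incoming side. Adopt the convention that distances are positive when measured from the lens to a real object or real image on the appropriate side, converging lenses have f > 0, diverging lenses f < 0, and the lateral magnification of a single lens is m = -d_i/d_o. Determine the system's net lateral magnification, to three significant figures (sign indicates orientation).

1.08

First lens: d_i1 = 1/(1/9.5 - 1/31.5) = 13.602 cm.
m_1 = -(13.602)/31.5 = -0.4318.
Since 13.602 cm > 4.5 cm, the first image lies past the second lens and serves as a virtual object: d_o2 = L - d_i1 = -9.102 cm.
Second lens: d_i2 = 1/(1/(-6.5) - 1/(-9.102)) = -22.736 cm.
m_2 = -(-22.736)/(-9.102) = -2.4978.
Total m = m_1 x m_2 = (-0.4318)(-2.4978) = 1.0786.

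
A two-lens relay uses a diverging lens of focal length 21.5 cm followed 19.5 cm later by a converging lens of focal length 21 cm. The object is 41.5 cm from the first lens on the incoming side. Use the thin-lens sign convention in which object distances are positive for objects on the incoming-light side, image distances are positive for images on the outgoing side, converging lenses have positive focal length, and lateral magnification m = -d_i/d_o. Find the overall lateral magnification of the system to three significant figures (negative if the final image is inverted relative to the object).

-0.566

Lens 1: 1/d_i1 = 1/f_1 - 1/d_o1 = 1/(-21.5) - 1/41.5 = -0.07061 cm^-1, so d_i1 = -14.163 cm.
m_1 = -(-14.163)/41.5 = 0.3413.
The intermediate image is virtual, 14.163 cm to the left of lens 1, so d_o2 = L - d_i1 = 19.5 - (-14.163) = 33.663 cm.
Lens 2: 1/d_i2 = 1/f_2 - 1/d_o2 = 1/21 - 1/(33.663) = 0.01791 cm^-1, so d_i2 = 55.827 cm.
m_2 = -(55.827)/(33.663) = -1.6584.
Overall magnification: m = m_1 m_2 = -0.5660.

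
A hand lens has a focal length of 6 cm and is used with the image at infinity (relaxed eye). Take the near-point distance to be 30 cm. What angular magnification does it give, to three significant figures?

5.00

M = D/f = 30/6 = 5.000.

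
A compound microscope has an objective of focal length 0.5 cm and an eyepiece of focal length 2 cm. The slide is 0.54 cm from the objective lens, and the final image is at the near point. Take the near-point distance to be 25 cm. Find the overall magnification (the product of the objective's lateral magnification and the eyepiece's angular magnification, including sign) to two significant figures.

-170

Objective: 1/d_i = 1/f_obj - 1/d_o = 1/0.5 - 1/0.54 = 0.14815 cm^-1, so d_i = 6.750 cm.
m_obj = -d_i/d_o = -6.750/0.54 = -12.500.
Eyepiece angular magnification (image at near point): M_eye = 1 + D/f_e = 1 + 25/2 = 13.500.
Overall M = m_obj x M_eye = (-12.500)(13.500) = -168.75.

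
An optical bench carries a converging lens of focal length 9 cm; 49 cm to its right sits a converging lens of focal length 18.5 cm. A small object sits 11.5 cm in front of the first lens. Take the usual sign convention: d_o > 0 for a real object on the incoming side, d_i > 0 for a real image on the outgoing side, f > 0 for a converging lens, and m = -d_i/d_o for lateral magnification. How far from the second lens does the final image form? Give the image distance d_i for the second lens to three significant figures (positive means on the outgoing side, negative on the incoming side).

Applying the thin-lens equation to the first lens, 1/9 = 1/11.5 + 1/d_i1, which gives d_i1 = 41.400 cm.
Object distance for lens 2: d_o2 = 49 - 41.400 = 7.600 cm.
Applying the thin-lens equation again with f_2 = 18.5 cm and d_o2 = 7.600 cm gives d_i2 = -12.899 cm.

-12.9 cm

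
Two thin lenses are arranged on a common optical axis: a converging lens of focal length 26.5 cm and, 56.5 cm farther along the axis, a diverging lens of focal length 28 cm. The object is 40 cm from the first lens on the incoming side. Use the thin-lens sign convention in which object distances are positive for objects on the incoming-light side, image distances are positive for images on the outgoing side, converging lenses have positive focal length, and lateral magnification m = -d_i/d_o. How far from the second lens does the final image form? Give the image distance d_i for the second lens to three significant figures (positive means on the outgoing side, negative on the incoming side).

103 cm

First lens: d_i1 = 1/(1/26.5 - 1/40) = 78.519 cm.
Since 78.519 cm > 56.5 cm, the first image lies past the second lens and serves as a virtual object: d_o2 = L - d_i1 = -22.019 cm.
Second lens: d_i2 = 1/(1/(-28) - 1/(-22.019)) = 103.071 cm.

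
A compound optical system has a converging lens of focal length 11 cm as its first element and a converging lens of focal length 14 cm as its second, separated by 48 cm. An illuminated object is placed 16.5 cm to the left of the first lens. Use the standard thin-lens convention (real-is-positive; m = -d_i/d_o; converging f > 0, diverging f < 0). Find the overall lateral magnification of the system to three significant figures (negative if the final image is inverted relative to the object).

28.0

Lens 1: 1/d_i1 = 1/f_1 - 1/d_o1 = 1/11 - 1/16.5 = 0.03030 cm^-1, so d_i1 = 33.000 cm.
m_1 = -(33.000)/16.5 = -2.0000.
Object distance for lens 2: d_o2 = 48 - 33.000 = 15.000 cm.
Lens 2: 1/d_i2 = 1/f_2 - 1/d_o2 = 1/14 - 1/(15.000) = 0.00476 cm^-1, so d_i2 = 210.000 cm.
m_2 = -(210.000)/(15.000) = -14.0000.
The system's lateral magnification is m_1 m_2 = (-2.0000)(-14.0000) = 28.0000.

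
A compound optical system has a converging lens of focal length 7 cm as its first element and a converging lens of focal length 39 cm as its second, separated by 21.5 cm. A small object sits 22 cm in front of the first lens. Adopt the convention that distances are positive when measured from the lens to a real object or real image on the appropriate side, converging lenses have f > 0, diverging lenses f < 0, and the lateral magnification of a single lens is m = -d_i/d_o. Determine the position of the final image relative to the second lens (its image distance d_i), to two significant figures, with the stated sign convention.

-16 cm

Applying the thin-lens equation to the first lens, 1/7 = 1/22 + 1/d_i1, which gives d_i1 = 10.267 cm.
Object distance for lens 2: d_o2 = 21.5 - 10.267 = 11.233 cm.
Applying the thin-lens equation again with f_2 = 39 cm and d_o2 = 11.233 cm gives d_i2 = -15.778 cm.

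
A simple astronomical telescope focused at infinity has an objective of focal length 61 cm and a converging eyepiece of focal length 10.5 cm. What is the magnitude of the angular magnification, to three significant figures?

|M| = f_obj/|f_eye| = 61/10.5 = 5.810.

5.81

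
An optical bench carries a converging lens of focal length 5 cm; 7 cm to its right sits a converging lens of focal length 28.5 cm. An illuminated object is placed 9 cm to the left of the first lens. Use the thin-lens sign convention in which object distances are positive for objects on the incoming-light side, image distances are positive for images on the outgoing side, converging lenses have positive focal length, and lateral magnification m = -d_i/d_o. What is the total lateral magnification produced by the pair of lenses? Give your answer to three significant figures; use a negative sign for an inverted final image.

First lens: d_i1 = 1/(1/5 - 1/9) = 11.250 cm.
m_1 = -(11.250)/9 = -1.2500.
This image would form 11.250 cm past lens 1, i.e. 4.250 cm beyond lens 2, so it is a virtual object for lens 2: d_o2 = 7 - 11.250 = -4.250 cm.
Second lens: d_i2 = 1/(1/28.5 - 1/(-4.250)) = 3.698 cm.
m_2 = -(3.698)/(-4.250) = 0.8702.
The system's lateral magnification is m_1 m_2 = (-1.2500)(0.8702) = -1.0878.

-1.09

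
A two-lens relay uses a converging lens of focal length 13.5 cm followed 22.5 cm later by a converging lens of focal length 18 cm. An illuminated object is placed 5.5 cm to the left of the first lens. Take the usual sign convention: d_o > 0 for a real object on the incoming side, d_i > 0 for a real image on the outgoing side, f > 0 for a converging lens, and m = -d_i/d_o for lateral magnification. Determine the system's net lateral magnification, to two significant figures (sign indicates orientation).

-2.2

First lens: d_i1 = 1/(1/13.5 - 1/5.5) = -9.281 cm.
m_1 = -(-9.281)/5.5 = 1.6875.
With d_i1 < 0 the first image is virtual and lies on the object side; the object distance for lens 2 is d_o2 = 22.5 - (-9.281) = 31.781 cm.
Second lens: d_i2 = 1/(1/18 - 1/(31.781)) = 41.510 cm.
m_2 = -(41.510)/(31.781) = -1.3061.
Overall magnification: m = m_1 m_2 = -2.2041.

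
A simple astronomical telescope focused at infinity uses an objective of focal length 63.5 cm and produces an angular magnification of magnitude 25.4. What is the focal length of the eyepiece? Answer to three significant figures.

|M| = f_obj/f_eye, so f_eye = f_obj/|M| = 63.5/25.4 = 2.500 cm.

2.50 cm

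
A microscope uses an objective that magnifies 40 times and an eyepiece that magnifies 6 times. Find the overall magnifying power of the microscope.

The overall magnification of a compound microscope is the product of the objective and eyepiece magnifications:
M = M_obj x M_eye = 40 x 6 = 240.

240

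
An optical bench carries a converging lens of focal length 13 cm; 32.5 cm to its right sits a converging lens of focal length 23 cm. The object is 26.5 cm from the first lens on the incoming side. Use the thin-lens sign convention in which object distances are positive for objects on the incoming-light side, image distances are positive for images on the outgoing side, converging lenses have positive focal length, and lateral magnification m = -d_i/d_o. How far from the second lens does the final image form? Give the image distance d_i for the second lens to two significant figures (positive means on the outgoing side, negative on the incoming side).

-10 cm

First lens: d_i1 = 1/(1/13 - 1/26.5) = 25.519 cm.
The intermediate image is 25.519 cm to the right of lens 1, so d_o2 = L - d_i1 = 32.5 - 25.519 = 6.981 cm.
Second lens: d_i2 = 1/(1/23 - 1/(6.981)) = -10.024 cm.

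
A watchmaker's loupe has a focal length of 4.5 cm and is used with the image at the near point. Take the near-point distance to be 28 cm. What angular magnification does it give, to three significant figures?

7.22

M = 1 + D/f = 1 + 28/4.5 = 7.222.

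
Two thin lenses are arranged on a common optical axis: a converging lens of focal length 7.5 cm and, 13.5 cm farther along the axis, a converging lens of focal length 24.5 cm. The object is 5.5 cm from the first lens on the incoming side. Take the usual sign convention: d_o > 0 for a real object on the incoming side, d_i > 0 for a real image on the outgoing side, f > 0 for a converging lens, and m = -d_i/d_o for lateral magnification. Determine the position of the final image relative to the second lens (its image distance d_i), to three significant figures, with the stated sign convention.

86.9 cm

First lens: d_i1 = 1/(1/7.5 - 1/5.5) = -20.625 cm.
With d_i1 < 0 the first image is virtual and lies on the object side; the object distance for lens 2 is d_o2 = 13.5 - (-20.625) = 34.125 cm.
Second lens: d_i2 = 1/(1/24.5 - 1/(34.125)) = 86.864 cm.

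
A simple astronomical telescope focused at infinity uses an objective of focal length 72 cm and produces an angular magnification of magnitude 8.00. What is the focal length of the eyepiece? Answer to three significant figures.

|M| = f_obj/f_eye, so f_eye = f_obj/|M| = 72/8.0 = 9.000 cm.

9.00 cm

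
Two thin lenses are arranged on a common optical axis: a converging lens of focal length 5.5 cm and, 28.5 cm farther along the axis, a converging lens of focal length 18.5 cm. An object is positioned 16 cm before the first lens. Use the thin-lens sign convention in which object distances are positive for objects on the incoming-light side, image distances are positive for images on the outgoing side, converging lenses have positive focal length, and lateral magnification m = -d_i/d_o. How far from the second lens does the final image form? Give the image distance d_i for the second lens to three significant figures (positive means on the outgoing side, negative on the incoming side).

230 cm

First lens: d_i1 = 1/(1/5.5 - 1/16) = 8.381 cm.
That image sits 20.119 cm in front of the second lens, so d_o2 = 20.119 cm.
Second lens: d_i2 = 1/(1/18.5 - 1/(20.119)) = 229.890 cm.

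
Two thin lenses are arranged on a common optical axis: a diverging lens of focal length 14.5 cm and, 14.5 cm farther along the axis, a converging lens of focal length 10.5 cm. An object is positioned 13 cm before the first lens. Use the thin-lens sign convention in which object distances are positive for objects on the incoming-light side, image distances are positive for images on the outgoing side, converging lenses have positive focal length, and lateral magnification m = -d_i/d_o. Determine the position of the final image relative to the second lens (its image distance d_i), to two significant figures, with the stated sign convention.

Lens 1: 1/d_i1 = 1/f_1 - 1/d_o1 = 1/(-14.5) - 1/13 = -0.14589 cm^-1, so d_i1 = -6.855 cm.
The intermediate image is virtual, 6.855 cm to the left of lens 1, so d_o2 = L - d_i1 = 14.5 - (-6.855) = 21.355 cm.
Lens 2: 1/d_i2 = 1/f_2 - 1/d_o2 = 1/10.5 - 1/(21.355) = 0.04841 cm^-1, so d_i2 = 20.657 cm.

21 cm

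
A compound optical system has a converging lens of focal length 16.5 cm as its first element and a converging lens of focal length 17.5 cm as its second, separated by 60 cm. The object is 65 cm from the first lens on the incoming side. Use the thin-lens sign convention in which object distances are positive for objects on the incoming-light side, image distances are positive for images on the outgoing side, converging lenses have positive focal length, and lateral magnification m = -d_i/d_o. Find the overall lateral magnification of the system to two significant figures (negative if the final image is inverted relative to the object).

First lens: d_i1 = 1/(1/16.5 - 1/65) = 22.113 cm.
m_1 = -(22.113)/65 = -0.3402.
Object distance for lens 2: d_o2 = 60 - 22.113 = 37.887 cm.
Second lens: d_i2 = 1/(1/17.5 - 1/(37.887)) = 32.522 cm.
m_2 = -(32.522)/(37.887) = -0.8584.
The system's lateral magnification is m_1 m_2 = (-0.3402)(-0.8584) = 0.2920.

0.29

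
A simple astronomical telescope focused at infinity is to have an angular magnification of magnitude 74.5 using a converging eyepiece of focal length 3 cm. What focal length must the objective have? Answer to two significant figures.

|M| = f_obj/|f_eye|, so f_obj = |M| x |f_eye| = 74.5 x 3 = 223.500 cm.

220 cm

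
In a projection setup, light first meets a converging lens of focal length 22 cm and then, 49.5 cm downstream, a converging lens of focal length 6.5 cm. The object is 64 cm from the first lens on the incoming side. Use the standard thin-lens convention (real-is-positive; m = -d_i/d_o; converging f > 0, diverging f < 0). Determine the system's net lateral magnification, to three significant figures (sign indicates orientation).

Lens 1: 1/d_i1 = 1/f_1 - 1/d_o1 = 1/22 - 1/64 = 0.02983 cm^-1, so d_i1 = 33.524 cm.
m_1 = -(33.524)/64 = -0.5238.
The intermediate image is 33.524 cm to the right of lens 1, so d_o2 = L - d_i1 = 49.5 - 33.524 = 15.976 cm.
Lens 2: 1/d_i2 = 1/f_2 - 1/d_o2 = 1/6.5 - 1/(15.976) = 0.09125 cm^-1, so d_i2 = 10.959 cm.
m_2 = -(10.959)/(15.976) = -0.6859.
Total m = m_1 x m_2 = (-0.5238)(-0.6859) = 0.3593.

0.359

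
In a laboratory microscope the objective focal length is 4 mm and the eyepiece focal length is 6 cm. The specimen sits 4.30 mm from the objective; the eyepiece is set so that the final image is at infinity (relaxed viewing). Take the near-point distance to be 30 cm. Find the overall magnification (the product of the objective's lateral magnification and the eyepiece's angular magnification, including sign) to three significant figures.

-66.7

Convert to cm: f_obj = 4 mm = 0.4 cm; d_o = 4.30 mm = 0.43 cm.
Objective: 1/d_i = 1/f_obj - 1/d_o = 1/0.4 - 1/0.43 = 0.17442 cm^-1, so d_i = 5.733 cm.
m_obj = -d_i/d_o = -5.733/0.43 = -13.333.
Eyepiece angular magnification (image at infinity): M_eye = D/f_e = 30/6 = 5.000.
Overall M = m_obj x M_eye = (-13.333)(5.000) = -66.67.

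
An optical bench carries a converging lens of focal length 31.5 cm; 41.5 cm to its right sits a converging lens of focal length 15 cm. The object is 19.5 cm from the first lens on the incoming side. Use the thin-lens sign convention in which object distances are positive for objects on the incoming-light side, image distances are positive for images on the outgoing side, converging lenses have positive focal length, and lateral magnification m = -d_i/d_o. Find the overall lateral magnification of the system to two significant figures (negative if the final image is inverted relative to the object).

-0.51

First lens: d_i1 = 1/(1/31.5 - 1/19.5) = -51.188 cm.
m_1 = -(-51.188)/19.5 = 2.6250.
With d_i1 < 0 the first image is virtual and lies on the object side; the object distance for lens 2 is d_o2 = 41.5 - (-51.188) = 92.688 cm.
Second lens: d_i2 = 1/(1/15 - 1/(92.688)) = 17.896 cm.
m_2 = -(17.896)/(92.688) = -0.1931.
Overall magnification: m = m_1 m_2 = -0.5068.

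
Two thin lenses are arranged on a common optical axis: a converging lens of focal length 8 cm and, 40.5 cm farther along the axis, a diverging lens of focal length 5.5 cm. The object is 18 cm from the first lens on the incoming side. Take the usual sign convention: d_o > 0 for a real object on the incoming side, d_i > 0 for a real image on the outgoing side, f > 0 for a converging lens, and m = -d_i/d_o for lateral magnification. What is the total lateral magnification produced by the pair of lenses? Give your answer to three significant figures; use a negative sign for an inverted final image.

Lens 1: 1/d_i1 = 1/f_1 - 1/d_o1 = 1/8 - 1/18 = 0.06944 cm^-1, so d_i1 = 14.400 cm.
m_1 = -(14.400)/18 = -0.8000.
The intermediate image is 14.400 cm to the right of lens 1, so d_o2 = L - d_i1 = 40.5 - 14.400 = 26.100 cm.
Lens 2: 1/d_i2 = 1/f_2 - 1/d_o2 = 1/(-5.5) - 1/(26.100) = -0.22013 cm^-1, so d_i2 = -4.543 cm.
m_2 = -(-4.543)/(26.100) = 0.1741.
Total m = m_1 x m_2 = (-0.8000)(0.1741) = -0.1392.

-0.139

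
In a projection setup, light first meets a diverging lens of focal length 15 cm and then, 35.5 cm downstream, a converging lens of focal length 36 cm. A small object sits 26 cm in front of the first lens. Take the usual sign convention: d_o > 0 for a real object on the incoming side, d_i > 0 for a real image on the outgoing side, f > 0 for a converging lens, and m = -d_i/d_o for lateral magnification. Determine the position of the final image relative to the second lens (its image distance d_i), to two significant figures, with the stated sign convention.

First lens: d_i1 = 1/(1/(-15) - 1/26) = -9.512 cm.
The intermediate image is virtual, 9.512 cm to the left of lens 1, so d_o2 = L - d_i1 = 35.5 - (-9.512) = 45.012 cm.
Second lens: d_i2 = 1/(1/36 - 1/(45.012)) = 179.805 cm.

180 cm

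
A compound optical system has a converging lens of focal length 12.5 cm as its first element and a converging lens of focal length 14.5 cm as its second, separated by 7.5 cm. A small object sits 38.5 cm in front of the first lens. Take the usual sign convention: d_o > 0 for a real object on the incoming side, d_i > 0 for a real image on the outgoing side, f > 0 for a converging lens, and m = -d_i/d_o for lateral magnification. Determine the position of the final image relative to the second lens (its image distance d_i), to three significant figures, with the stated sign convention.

6.26 cm

Applying the thin-lens equation to the first lens, 1/12.5 = 1/38.5 + 1/d_i1, which gives d_i1 = 18.510 cm.
This image would form 18.510 cm past lens 1, i.e. 11.010 cm beyond lens 2, so it is a virtual object for lens 2: d_o2 = 7.5 - 18.510 = -11.010 cm.
Applying the thin-lens equation again with f_2 = 14.5 cm and d_o2 = -11.010 cm gives d_i2 = 6.258 cm.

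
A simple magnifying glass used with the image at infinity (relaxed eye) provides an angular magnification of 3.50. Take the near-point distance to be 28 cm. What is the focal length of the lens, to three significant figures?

8.00 cm

For the image at infinity, M = D/f.
f = D/M = 28/3.5 = 8.000 cm.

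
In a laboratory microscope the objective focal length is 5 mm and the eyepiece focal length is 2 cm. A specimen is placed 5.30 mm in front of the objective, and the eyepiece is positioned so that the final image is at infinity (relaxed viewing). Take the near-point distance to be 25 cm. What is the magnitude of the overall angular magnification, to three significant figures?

Convert to cm: f_obj = 5 mm = 0.5 cm; d_o = 5.30 mm = 0.53 cm.
Objective: 1/d_i = 1/f_obj - 1/d_o = 1/0.5 - 1/0.53 = 0.11321 cm^-1, so d_i = 8.833 cm.
m_obj = -d_i/d_o = -8.833/0.53 = -16.667.
Eyepiece angular magnification (image at infinity): M_eye = D/f_e = 25/2 = 12.500.
Overall M = m_obj x M_eye = (-16.667)(12.500) = -208.33.
|M| = 208.33.

208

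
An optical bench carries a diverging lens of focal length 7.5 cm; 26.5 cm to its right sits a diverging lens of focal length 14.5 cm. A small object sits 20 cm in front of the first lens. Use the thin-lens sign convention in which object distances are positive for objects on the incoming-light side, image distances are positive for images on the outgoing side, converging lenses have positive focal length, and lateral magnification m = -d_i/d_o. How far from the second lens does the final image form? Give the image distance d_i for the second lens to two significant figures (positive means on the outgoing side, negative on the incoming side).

-10 cm

First lens: d_i1 = 1/(1/(-7.5) - 1/20) = -5.455 cm.
With d_i1 < 0 the first image is virtual and lies on the object side; the object distance for lens 2 is d_o2 = 26.5 - (-5.455) = 31.955 cm.
Second lens: d_i2 = 1/(1/(-14.5) - 1/(31.955)) = -9.974 cm.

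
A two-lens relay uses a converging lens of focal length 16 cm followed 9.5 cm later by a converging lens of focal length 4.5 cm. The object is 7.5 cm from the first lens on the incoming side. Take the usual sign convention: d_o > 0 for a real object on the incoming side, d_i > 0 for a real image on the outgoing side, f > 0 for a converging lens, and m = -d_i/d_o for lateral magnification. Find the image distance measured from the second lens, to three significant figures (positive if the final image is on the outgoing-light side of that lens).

First lens: d_i1 = 1/(1/16 - 1/7.5) = -14.118 cm.
With d_i1 < 0 the first image is virtual and lies on the object side; the object distance for lens 2 is d_o2 = 9.5 - (-14.118) = 23.618 cm.
Second lens: d_i2 = 1/(1/4.5 - 1/(23.618)) = 5.559 cm.

5.56 cm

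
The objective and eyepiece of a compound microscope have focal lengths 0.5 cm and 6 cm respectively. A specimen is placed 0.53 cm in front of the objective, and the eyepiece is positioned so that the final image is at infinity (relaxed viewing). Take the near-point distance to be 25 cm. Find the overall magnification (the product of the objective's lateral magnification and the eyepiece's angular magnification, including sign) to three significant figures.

-69.4

Objective: 1/d_i = 1/f_obj - 1/d_o = 1/0.5 - 1/0.53 = 0.11321 cm^-1, so d_i = 8.833 cm.
m_obj = -d_i/d_o = -8.833/0.53 = -16.667.
Eyepiece angular magnification (image at infinity): M_eye = D/f_e = 25/6 = 4.167.
Overall M = m_obj x M_eye = (-16.667)(4.167) = -69.44.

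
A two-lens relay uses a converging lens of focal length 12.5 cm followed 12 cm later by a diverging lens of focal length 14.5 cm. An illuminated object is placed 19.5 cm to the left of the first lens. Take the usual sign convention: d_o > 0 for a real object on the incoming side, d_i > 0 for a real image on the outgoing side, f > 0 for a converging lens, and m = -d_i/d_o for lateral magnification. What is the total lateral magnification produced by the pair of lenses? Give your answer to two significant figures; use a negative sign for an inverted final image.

First lens: d_i1 = 1/(1/12.5 - 1/19.5) = 34.821 cm.
m_1 = -(34.821)/19.5 = -1.7857.
Since 34.821 cm > 12 cm, the first image lies past the second lens and serves as a virtual object: d_o2 = L - d_i1 = -22.821 cm.
Second lens: d_i2 = 1/(1/(-14.5) - 1/(-22.821)) = -39.766 cm.
m_2 = -(-39.766)/(-22.821) = -1.7425.
Total m = m_1 x m_2 = (-1.7857)(-1.7425) = 3.1116.

3.1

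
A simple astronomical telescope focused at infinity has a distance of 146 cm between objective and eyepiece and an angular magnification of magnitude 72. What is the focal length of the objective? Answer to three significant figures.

144 cm

In normal adjustment the tube length equals f_obj + f_eye and |M| = f_obj/f_eye.
So f_obj = 72 f_eye and 72 f_eye + f_eye = 146 cm, giving f_eye = 146/73 = 2.000 cm and f_obj = 144.000 cm.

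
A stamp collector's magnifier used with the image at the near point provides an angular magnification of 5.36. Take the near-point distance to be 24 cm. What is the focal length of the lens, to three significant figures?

For the image at the near point, M = 1 + D/f.
f = D/(M - 1) = 24/(5.36 - 1) = 5.505 cm.

5.50 cm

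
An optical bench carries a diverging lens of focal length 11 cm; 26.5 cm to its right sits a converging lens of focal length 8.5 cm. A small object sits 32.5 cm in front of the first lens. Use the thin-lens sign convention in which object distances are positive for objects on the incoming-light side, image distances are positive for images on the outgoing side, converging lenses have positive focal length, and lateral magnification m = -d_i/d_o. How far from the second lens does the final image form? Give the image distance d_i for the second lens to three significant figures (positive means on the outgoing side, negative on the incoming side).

Applying the thin-lens equation to the first lens, 1/(-11) = 1/32.5 + 1/d_i1, which gives d_i1 = -8.218 cm.
The intermediate image is virtual, 8.218 cm to the left of lens 1, so d_o2 = L - d_i1 = 26.5 - (-8.218) = 34.718 cm.
Applying the thin-lens equation again with f_2 = 8.5 cm and d_o2 = 34.718 cm gives d_i2 = 11.256 cm.

11.3 cm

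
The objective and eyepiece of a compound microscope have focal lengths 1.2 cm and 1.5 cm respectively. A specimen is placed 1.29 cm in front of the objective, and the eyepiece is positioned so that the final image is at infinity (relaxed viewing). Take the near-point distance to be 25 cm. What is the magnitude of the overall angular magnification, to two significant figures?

Objective: 1/d_i = 1/f_obj - 1/d_o = 1/1.2 - 1/1.29 = 0.05814 cm^-1, so d_i = 17.200 cm.
m_obj = -d_i/d_o = -17.200/1.29 = -13.333.
Eyepiece angular magnification (image at infinity): M_eye = D/f_e = 25/1.5 = 16.667.
Overall M = m_obj x M_eye = (-13.333)(16.667) = -222.22.
|M| = 222.22.

220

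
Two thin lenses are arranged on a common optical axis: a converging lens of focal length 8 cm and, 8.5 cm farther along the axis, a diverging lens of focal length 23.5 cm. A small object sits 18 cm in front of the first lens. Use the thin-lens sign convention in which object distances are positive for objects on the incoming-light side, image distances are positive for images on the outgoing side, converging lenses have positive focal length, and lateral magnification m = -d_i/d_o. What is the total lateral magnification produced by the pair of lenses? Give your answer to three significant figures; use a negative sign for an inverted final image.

-1.07

First lens: d_i1 = 1/(1/8 - 1/18) = 14.400 cm.
m_1 = -(14.400)/18 = -0.8000.
Since 14.400 cm > 8.5 cm, the first image lies past the second lens and serves as a virtual object: d_o2 = L - d_i1 = -5.900 cm.
Second lens: d_i2 = 1/(1/(-23.5) - 1/(-5.900)) = 7.878 cm.
m_2 = -(7.878)/(-5.900) = 1.3352.
Total m = m_1 x m_2 = (-0.8000)(1.3352) = -1.0682.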